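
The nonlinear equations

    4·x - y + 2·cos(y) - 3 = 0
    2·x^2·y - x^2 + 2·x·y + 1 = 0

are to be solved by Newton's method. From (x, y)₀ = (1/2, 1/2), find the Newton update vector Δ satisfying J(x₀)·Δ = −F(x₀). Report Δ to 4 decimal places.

(-0.4173, -0.7218)

At (1/2, 1/2): F = (0.255165, 1.5000).
Jacobian J = [[4, -2·sin(y) - 1], [4·x·y - 2·x + 2·y, 2·x^2 + 2·x]].
At the point, J = [[4.0000, -1.958851], [1.0000, 1.5000]] (det J = 7.958851).
Solving J·Δ = −F gives Δ = (-0.4173, -0.7218).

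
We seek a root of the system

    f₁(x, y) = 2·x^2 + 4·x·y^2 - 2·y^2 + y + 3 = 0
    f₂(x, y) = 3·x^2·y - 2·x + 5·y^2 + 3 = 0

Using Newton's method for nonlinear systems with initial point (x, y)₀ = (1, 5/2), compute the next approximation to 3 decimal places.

(0.817, 1.166)

At (1, 5/2): F = (20.000, 39.750).
Jacobian J = [[4·x + 4·y^2, 8·x·y - 4·y + 1], [6·x·y - 2, 3·x^2 + 10·y]].
At the point, J = [[29.000, 11.000], [13.000, 28.000]] (det J = 669.000).
Solving J·Δ = −F gives Δ = (-0.183, -1.334).
Then the next iterate is (x, y)₁ = (0.817, 1.166).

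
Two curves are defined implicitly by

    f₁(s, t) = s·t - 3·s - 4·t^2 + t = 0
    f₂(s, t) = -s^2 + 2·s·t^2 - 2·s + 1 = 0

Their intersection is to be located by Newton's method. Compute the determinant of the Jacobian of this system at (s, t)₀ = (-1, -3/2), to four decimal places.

-81.0000

J = [[t - 3, s - 8·t + 1], [-2·s + 2·t^2 - 2, 4·s·t]].
At the point, J = [[-4.5000, 12.0000], [4.5000, 6.0000]].
det J = -81.0000.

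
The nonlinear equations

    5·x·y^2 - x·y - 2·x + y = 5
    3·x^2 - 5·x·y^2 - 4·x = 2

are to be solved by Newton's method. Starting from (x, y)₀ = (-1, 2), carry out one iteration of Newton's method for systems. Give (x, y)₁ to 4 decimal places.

(-0.6818, 1.2273)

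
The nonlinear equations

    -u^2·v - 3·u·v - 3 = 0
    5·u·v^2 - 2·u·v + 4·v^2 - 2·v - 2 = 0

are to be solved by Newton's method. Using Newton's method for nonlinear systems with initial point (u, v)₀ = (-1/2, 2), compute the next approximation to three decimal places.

(-0.625, 2.000)

At (-1/2, 2): F = (-0.500, 2.000).
Jacobian J = [[-2·u·v - 3·v, -u^2 - 3·u], [5·v^2 - 2·v, 10·u·v - 2·u + 8·v - 2]].
At the point, J = [[-4.000, 1.250], [16.000, 5.000]] (det J = -40.000).
Solving J·Δ = −F gives Δ = (-0.125, 0.000).
Then the next iterate is (u, v)₁ = (-0.625, 2.000).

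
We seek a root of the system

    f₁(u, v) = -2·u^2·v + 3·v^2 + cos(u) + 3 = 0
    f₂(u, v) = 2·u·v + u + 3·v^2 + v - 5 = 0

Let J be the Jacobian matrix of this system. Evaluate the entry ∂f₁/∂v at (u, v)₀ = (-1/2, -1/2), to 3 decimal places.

∂f₁/∂v = -2·u^2 + 6·v.
At (-1/2, -1/2) this is -3.500.

-3.500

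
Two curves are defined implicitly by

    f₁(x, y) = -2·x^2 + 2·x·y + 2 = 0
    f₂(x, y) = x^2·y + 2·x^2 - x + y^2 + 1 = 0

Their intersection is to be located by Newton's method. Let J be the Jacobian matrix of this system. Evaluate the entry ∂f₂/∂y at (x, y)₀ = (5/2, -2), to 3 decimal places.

∂f₂/∂y = x^2 + 2·y.
At (5/2, -2) this is 2.250.

2.250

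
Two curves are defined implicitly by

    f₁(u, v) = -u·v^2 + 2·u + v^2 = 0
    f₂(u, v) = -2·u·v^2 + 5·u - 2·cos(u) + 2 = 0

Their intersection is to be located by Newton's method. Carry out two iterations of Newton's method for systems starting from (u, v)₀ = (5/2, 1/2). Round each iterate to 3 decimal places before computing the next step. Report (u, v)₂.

At (5/2, 1/2): F = (4.625, 14.85229).
Jacobian J = [[-v^2 + 2, -2·u·v + 2·v], [-2·v^2 + 2·sin(u) + 5, -4·u·v]].
At the point, J = [[1.750, -1.500], [5.69694, -5.000]] (det J = -0.20458).
Solving J·Δ = −F gives Δ = (-4.138, -1.744).
Then the next iterate is (u, v)₁ = (-1.638, -1.244).
Round to (-1.638, -1.244) and repeat: F = (0.80640, -0.98597), J = [[0.45246, -6.56334], [-0.09056, -8.15069]].
Δ = (-3.046, -0.087), so (u, v)₂ = (-4.684, -1.331).

(-4.684, -1.331)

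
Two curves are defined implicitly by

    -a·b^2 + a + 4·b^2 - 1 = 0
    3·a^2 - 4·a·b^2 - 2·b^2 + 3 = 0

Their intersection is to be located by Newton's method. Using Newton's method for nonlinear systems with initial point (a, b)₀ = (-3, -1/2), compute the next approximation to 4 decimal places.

At (-3, -1/2): F = (-2.2500, 32.5000).
Jacobian J = [[-b^2 + 1, -2·a·b + 8·b], [6·a - 4·b^2, -8·a·b - 4·b]].
At the point, J = [[0.7500, -7.0000], [-19.0000, -10.0000]] (det J = -140.5000).
Solving J·Δ = −F gives Δ = (1.7794, -0.1308).
Then the next iterate is (a, b)₁ = (-1.2206, -0.6308).

(-1.2206, -0.6308)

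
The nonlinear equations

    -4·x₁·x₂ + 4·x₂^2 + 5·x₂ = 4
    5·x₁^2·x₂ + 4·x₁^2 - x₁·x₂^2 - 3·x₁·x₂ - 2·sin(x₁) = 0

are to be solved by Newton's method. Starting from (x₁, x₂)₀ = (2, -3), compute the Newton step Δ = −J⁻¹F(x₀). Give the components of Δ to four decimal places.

(-0.2005, 1.4294)

At (2, -3): F = (41.0000, -45.818595).
Jacobian J = [[-4·x₂, -4·x₁ + 8·x₂ + 5], [10·x₁·x₂ + 8·x₁ - x₂^2 - 3·x₂ - 2·cos(x₁), 5·x₁^2 - 2·x₁·x₂ - 3·x₁]].
At the point, J = [[12.0000, -27.0000], [-43.167706, 26.0000]] (det J = -853.528071).
Solving J·Δ = −F gives Δ = (-0.2005, 1.4294).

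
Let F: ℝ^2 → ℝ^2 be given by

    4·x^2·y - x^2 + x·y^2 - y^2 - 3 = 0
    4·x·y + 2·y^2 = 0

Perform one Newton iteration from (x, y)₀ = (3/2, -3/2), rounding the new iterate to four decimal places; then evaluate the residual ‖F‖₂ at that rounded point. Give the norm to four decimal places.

At (3/2, -3/2): F = (-17.6250, -4.5000).
Jacobian J = [[8·x·y - 2·x + y^2, 4·x^2 + 2·x·y - 2·y], [4·y, 4·x + 4·y]].
At the point, J = [[-18.7500, 7.5000], [-6.0000, 0.0000]] (det J = 45.0000).
Solving J·Δ = −F gives Δ = (-0.7500, 0.4750).
Then the next iterate is (x, y)₁ = (0.7500, -1.0250).
Re-evaluating at (0.7500, -1.0250): F = (-6.131406, -0.973750), so ‖F‖₂ = 6.2082.

6.2082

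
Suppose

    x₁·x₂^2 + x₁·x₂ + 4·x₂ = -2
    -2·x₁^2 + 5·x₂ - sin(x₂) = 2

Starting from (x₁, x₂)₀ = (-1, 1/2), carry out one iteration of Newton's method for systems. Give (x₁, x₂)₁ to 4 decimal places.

(2.5363, -2.4511)

At (-1, 1/2): F = (3.2500, -1.979426).
Jacobian J = [[x₂^2 + x₂, 2·x₁·x₂ + x₁ + 4], [-4·x₁, -cos(x₂) + 5]].
At the point, J = [[0.7500, 2.0000], [4.0000, 4.122417]] (det J = -4.908187).
Solving J·Δ = −F gives Δ = (3.5363, -2.9511).
Then the next iterate is (x₁, x₂)₁ = (2.5363, -2.4511).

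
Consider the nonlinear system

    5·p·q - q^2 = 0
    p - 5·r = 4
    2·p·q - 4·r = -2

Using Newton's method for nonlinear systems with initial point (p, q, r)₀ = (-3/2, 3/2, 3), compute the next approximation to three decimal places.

(-102.250, -71.750, -21.250)

At (-3/2, 3/2, 3): F = (-13.500, -20.500, -14.500).
Jacobian J = [[5·q, 5·p - 2·q, 0], [1, 0, -5], [2·q, 2·p, -4]].
At the point, J = [[7.500, -10.500, 0.000], [1.000, 0.000, -5.000], [3.000, -3.000, -4.000]] (det J = 3.000).
Solving J·Δ = −F gives Δ = (-100.750, -73.250, -24.250).
Then the next iterate is (p, q, r)₁ = (-102.250, -71.750, -21.250).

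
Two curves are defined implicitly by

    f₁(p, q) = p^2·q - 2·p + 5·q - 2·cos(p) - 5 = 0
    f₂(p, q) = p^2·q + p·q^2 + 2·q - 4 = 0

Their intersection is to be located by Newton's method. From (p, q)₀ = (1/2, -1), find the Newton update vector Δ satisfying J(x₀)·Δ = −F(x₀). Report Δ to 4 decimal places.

(5.4601, 4.6000)

At (1/2, -1): F = (-13.005165, -5.7500).
Jacobian J = [[2·p·q + 2·sin(p) - 2, p^2 + 5], [2·p·q + q^2, p^2 + 2·p·q + 2]].
At the point, J = [[-2.041149, 5.2500], [0.0000, 1.2500]] (det J = -2.551436).
Solving J·Δ = −F gives Δ = (5.4601, 4.6000).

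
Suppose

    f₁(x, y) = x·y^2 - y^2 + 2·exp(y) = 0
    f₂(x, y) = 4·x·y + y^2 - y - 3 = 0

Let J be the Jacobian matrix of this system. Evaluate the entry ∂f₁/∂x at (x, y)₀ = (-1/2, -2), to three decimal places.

4.000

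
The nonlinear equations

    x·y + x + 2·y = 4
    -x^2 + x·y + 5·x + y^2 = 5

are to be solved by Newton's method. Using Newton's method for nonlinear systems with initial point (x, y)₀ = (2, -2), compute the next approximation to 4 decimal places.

(-0.6667, -0.1667)

At (2, -2): F = (-10.0000, 1.0000).
Jacobian J = [[y + 1, x + 2], [-2·x + y + 5, x + 2·y]].
At the point, J = [[-1.0000, 4.0000], [-1.0000, -2.0000]] (det J = 6.0000).
Solving J·Δ = −F gives Δ = (-2.6667, 1.8333).
Then the next iterate is (x, y)₁ = (-0.6667, -0.1667).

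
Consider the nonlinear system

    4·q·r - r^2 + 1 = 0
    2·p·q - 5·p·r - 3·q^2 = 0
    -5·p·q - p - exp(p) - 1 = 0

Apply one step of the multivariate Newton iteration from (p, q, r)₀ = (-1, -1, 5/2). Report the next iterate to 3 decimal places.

At (-1, -1, 5/2): F = (-15.250, 11.500, -5.36788).
Jacobian J = [[0, 4·r, 4·q - 2·r], [2·q - 5·r, 2·p - 6·q, -5·p], [-5·q - exp(p) - 1, -5·p, 0]].
At the point, J = [[0.000, 10.000, -9.000], [-14.500, 4.000, 5.000], [3.63212, 5.000, 0.000]] (det J = 964.86237).
Solving J·Δ = −F gives Δ = (0.620, 0.623, -1.002).
Then the next iterate is (p, q, r)₁ = (-0.380, -0.377, 1.498).

(-0.380, -0.377, 1.498)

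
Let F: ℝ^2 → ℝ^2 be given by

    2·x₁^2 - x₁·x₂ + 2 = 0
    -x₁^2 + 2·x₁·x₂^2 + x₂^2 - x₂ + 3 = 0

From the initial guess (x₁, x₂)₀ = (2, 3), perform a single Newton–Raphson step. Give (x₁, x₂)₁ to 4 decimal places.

(0.8555, 2.1387)

At (2, 3): F = (4.0000, 41.0000).
Jacobian J = [[4·x₁ - x₂, -x₁], [-2·x₁ + 2·x₂^2, 4·x₁·x₂ + 2·x₂ - 1]].
At the point, J = [[5.0000, -2.0000], [14.0000, 29.0000]] (det J = 173.0000).
Solving J·Δ = −F gives Δ = (-1.1445, -0.8613).
Then the next iterate is (x₁, x₂)₁ = (0.8555, 2.1387).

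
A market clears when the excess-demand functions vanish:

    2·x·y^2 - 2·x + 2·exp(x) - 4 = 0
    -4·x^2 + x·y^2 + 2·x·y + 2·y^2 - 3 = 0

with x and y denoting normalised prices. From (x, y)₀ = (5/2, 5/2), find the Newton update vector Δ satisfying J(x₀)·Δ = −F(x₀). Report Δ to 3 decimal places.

(-0.821, -0.720)

At (5/2, 5/2): F = (46.61499, 12.625).
Jacobian J = [[2·y^2 + 2·exp(x) - 2, 4·x·y], [-8·x + y^2 + 2·y, 2·x·y + 2·x + 4·y]].
At the point, J = [[34.86499, 25.000], [-8.750, 27.500]] (det J = 1177.53717).
Solving J·Δ = −F gives Δ = (-0.821, -0.720).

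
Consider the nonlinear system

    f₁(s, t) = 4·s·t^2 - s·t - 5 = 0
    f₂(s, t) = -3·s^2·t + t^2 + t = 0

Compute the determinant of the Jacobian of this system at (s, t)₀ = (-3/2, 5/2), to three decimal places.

J = [[4·t^2 - t, 8·s·t - s], [-6·s·t, -3·s^2 + 2·t + 1]].
At the point, J = [[22.500, -28.500], [22.500, -0.750]].
det J = 624.375.

624.375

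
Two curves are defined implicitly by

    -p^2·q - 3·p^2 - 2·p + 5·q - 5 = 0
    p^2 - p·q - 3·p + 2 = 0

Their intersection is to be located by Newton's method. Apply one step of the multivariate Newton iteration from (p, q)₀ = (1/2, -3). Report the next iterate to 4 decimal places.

(0.4500, 1.4000)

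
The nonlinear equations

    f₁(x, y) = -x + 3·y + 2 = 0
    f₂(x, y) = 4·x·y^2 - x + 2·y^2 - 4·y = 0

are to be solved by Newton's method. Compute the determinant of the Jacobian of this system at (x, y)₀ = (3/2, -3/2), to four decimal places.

J = [[-1, 3], [4·y^2 - 1, 8·x·y + 4·y - 4]].
At the point, J = [[-1.0000, 3.0000], [8.0000, -28.0000]].
det J = 4.0000.

4.0000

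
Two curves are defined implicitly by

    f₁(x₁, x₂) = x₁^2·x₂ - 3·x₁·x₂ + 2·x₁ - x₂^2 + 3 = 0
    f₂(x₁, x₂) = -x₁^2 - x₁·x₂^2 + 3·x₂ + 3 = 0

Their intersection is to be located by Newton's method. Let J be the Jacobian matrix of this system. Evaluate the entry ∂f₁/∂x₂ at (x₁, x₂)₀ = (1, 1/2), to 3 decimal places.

∂f₁/∂x₂ = x₁^2 - 3·x₁ - 2·x₂.
At (1, 1/2) this is -3.000.

-3.000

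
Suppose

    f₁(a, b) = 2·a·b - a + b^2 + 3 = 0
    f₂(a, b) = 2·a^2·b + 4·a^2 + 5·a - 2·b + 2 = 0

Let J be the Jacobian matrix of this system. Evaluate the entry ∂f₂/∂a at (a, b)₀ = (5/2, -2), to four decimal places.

5.0000

∂f₂/∂a = 4·a·b + 8·a + 5.
At (5/2, -2) this is 5.0000.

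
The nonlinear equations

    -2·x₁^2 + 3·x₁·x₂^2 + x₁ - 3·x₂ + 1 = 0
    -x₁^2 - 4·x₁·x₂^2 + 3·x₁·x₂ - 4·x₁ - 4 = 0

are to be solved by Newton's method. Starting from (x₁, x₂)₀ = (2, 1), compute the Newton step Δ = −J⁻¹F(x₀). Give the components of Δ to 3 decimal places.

(-1.504, -0.446)

At (2, 1): F = (-2.000, -18.000).
Jacobian J = [[-4·x₁ + 3·x₂^2 + 1, 6·x₁·x₂ - 3], [-2·x₁ - 4·x₂^2 + 3·x₂ - 4, -8·x₁·x₂ + 3·x₁]].
At the point, J = [[-4.000, 9.000], [-9.000, -10.000]] (det J = 121.000).
Solving J·Δ = −F gives Δ = (-1.504, -0.446).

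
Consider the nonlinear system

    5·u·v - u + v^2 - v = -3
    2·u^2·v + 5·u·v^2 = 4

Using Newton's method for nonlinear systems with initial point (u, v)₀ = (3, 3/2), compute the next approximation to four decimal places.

(8.6980, -2.0463)

At (3, 3/2): F = (23.2500, 56.7500).
Jacobian J = [[5·v - 1, 5·u + 2·v - 1], [4·u·v + 5·v^2, 2·u^2 + 10·u·v]].
At the point, J = [[6.5000, 17.0000], [29.2500, 63.0000]] (det J = -87.7500).
Solving J·Δ = −F gives Δ = (5.6980, -3.5463).
Then the next iterate is (u, v)₁ = (8.6980, -2.0463).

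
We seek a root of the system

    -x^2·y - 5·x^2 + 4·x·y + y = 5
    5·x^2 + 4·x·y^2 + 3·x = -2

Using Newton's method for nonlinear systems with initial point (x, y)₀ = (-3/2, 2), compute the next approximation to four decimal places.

(-0.5593, 1.5214)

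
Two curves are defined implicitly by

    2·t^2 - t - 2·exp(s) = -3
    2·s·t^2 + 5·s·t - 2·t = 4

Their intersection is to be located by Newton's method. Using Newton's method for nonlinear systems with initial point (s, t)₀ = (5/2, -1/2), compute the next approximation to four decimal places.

At (5/2, -1/2): F = (-20.364988, -8.0000).
Jacobian J = [[-2·exp(s), 4·t - 1], [2·t^2 + 5·t, 4·s·t + 5·s - 2]].
At the point, J = [[-24.364988, -3.0000], [-2.0000, 5.5000]] (det J = -140.007434).
Solving J·Δ = −F gives Δ = (-0.9714, 1.1013).
Then the next iterate is (s, t)₁ = (1.5286, 0.6013).

(1.5286, 0.6013)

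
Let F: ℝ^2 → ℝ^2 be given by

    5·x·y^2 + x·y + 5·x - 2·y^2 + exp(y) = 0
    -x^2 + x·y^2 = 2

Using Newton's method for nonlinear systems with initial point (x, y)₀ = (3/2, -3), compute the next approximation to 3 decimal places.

(0.723, -2.490)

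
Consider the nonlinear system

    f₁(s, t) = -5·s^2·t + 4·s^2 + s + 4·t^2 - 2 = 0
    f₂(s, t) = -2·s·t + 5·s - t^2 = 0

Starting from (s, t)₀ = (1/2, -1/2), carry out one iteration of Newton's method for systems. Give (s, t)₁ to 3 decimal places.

(0.042, -0.940)

At (1/2, -1/2): F = (1.125, 2.750).
Jacobian J = [[-10·s·t + 8·s + 1, -5·s^2 + 8·t], [-2·t + 5, -2·s - 2·t]].
At the point, J = [[7.500, -5.250], [6.000, 0.000]] (det J = 31.500).
Solving J·Δ = −F gives Δ = (-0.458, -0.440).
Then the next iterate is (s, t)₁ = (0.042, -0.940).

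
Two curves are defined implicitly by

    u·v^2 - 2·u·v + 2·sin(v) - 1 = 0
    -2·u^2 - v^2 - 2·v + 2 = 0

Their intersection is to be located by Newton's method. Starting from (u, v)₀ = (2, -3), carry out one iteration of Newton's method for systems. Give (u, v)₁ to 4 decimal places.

(1.4400, -1.8700)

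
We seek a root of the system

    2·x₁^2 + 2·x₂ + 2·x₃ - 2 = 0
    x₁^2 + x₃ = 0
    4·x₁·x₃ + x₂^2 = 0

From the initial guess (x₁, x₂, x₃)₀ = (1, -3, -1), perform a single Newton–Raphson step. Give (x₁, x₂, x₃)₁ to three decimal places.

(-0.583, 1.000, 2.167)

At (1, -3, -1): F = (-8.000, 0.000, 5.000).
Jacobian J = [[4·x₁, 2, 2], [2·x₁, 0, 1], [4·x₃, 2·x₂, 4·x₁]].
At the point, J = [[4.000, 2.000, 2.000], [2.000, 0.000, 1.000], [-4.000, -6.000, 4.000]] (det J = -24.000).
Solving J·Δ = −F gives Δ = (-1.583, 4.000, 3.167).
Then the next iterate is (x₁, x₂, x₃)₁ = (-0.583, 1.000, 2.167).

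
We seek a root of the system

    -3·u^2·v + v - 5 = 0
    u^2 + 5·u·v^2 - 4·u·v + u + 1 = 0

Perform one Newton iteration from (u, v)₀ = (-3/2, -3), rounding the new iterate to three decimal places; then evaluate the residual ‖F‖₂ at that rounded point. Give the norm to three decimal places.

At (-3/2, -3): F = (12.250, -83.750).
Jacobian J = [[-6·u·v, -3·u^2 + 1], [2·u + 5·v^2 - 4·v + 1, 10·u·v - 4·u]].
At the point, J = [[-27.000, -5.750], [55.000, 51.000]] (det J = -1060.750).
Solving J·Δ = −F gives Δ = (0.135, 1.497).
Then the next iterate is (u, v)₁ = (-1.365, -1.503).
Re-evaluating at (-1.365, -1.503): F = (1.89828, -22.12589), so ‖F‖₂ = 22.207.

22.207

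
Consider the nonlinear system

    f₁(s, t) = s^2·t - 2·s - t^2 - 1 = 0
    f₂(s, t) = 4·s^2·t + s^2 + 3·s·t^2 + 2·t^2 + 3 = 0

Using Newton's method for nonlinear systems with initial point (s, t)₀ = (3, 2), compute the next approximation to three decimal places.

(3.170, 0.260)

At (3, 2): F = (7.000, 128.000).
Jacobian J = [[2·s·t - 2, s^2 - 2·t], [8·s·t + 2·s + 3·t^2, 4·s^2 + 6·s·t + 4·t]].
At the point, J = [[10.000, 5.000], [66.000, 80.000]] (det J = 470.000).
Solving J·Δ = −F gives Δ = (0.170, -1.740).
Then the next iterate is (s, t)₁ = (3.170, 0.260).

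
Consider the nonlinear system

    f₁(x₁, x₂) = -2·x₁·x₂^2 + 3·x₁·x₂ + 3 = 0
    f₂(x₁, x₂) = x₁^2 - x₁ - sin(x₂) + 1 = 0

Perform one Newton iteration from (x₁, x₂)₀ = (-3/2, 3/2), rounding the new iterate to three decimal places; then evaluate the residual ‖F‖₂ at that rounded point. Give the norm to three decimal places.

2.635

At (-3/2, 3/2): F = (3.000, 3.75251).
Jacobian J = [[-2·x₂^2 + 3·x₂, -4·x₁·x₂ + 3·x₁], [2·x₁ - 1, -cos(x₂)]].
At the point, J = [[0.000, 4.500], [-4.000, -0.07074]] (det J = 18.000).
Solving J·Δ = −F gives Δ = (0.950, -0.667).
Then the next iterate is (x₁, x₂)₁ = (-0.550, 0.833).
Re-evaluating at (-0.550, 0.833): F = (2.38883, 1.11255), so ‖F‖₂ = 2.635.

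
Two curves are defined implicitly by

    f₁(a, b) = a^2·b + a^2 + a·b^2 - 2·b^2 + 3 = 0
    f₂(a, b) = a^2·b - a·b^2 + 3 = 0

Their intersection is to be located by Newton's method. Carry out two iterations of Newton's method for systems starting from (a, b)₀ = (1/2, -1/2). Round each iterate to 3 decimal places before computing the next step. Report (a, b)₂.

(1.563, -1.696)

At (1/2, -1/2): F = (2.750, 2.750).
Jacobian J = [[2·a·b + 2·a + b^2, a^2 + 2·a·b - 4·b], [2·a·b - b^2, a^2 - 2·a·b]].
At the point, J = [[0.750, 1.750], [-0.750, 0.750]] (det J = 1.875).
Solving J·Δ = −F gives Δ = (1.467, -2.200).
Then the next iterate is (a, b)₁ = (1.967, -2.700).
Round to (1.967, -2.700) and repeat: F = (-3.81802, -21.78597), J = [[0.60220, 4.04729], [-17.91180, 14.49089]].
Δ = (-0.404, 1.004), so (a, b)₂ = (1.563, -1.696).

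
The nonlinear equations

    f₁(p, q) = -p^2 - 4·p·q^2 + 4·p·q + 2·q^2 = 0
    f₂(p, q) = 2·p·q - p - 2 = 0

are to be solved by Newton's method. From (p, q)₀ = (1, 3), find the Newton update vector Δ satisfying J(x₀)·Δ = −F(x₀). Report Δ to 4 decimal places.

(0.8333, -3.5833)

At (1, 3): F = (-7.0000, 3.0000).
Jacobian J = [[-2·p - 4·q^2 + 4·q, -8·p·q + 4·p + 4·q], [2·q - 1, 2·p]].
At the point, J = [[-26.0000, -8.0000], [5.0000, 2.0000]] (det J = -12.0000).
Solving J·Δ = −F gives Δ = (0.8333, -3.5833).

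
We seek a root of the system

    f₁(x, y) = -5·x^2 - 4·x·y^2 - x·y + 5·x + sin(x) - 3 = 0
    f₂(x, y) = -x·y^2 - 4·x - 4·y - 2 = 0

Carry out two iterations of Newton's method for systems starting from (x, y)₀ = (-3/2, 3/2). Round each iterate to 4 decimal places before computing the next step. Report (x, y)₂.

(-1.2726, 1.7819)

At (-3/2, 3/2): F = (-6.997495, 1.3750).
Jacobian J = [[-10·x - 4·y^2 - y + cos(x) + 5, -8·x·y - x], [-y^2 - 4, -2·x·y - 4]].
At the point, J = [[9.570737, 19.5000], [-6.2500, 0.5000]] (det J = 126.660369).
Solving J·Δ = −F gives Δ = (0.2393, 0.2414).
Then the next iterate is (x, y)₁ = (-1.2607, 1.7414).
Round to (-1.2607, 1.7414) and repeat: F = (-0.715084, -0.099760), J = [[4.040855, 18.823764], [-7.032474, 0.390766]].
Δ = (-0.0119, 0.0405), so (x, y)₂ = (-1.2726, 1.7819).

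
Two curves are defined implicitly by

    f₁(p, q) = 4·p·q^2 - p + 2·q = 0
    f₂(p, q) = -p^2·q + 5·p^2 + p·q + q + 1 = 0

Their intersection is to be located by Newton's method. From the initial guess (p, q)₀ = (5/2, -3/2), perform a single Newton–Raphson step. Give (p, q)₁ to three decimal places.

(1.351, -1.221)

At (5/2, -3/2): F = (17.000, 36.375).
Jacobian J = [[4·q^2 - 1, 8·p·q + 2], [-2·p·q + 10·p + q, -p^2 + p + 1]].
At the point, J = [[8.000, -28.000], [31.000, -2.750]] (det J = 846.000).
Solving J·Δ = −F gives Δ = (-1.149, 0.279).
Then the next iterate is (p, q)₁ = (1.351, -1.221).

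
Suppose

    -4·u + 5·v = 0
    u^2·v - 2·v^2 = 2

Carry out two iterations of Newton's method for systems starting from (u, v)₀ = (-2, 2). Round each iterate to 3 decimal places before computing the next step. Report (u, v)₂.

(-0.038, -0.030)

At (-2, 2): F = (18.000, -2.000).
Jacobian J = [[-4, 5], [2·u·v, u^2 - 4·v]].
At the point, J = [[-4.000, 5.000], [-8.000, -4.000]] (det J = 56.000).
Solving J·Δ = −F gives Δ = (1.107, -2.714).
Then the next iterate is (u, v)₁ = (-0.893, -0.714).
Round to (-0.893, -0.714) and repeat: F = (0.002, -3.58897), J = [[-4.000, 5.000], [1.27520, 3.65345]].
Δ = (0.855, 0.684), so (u, v)₂ = (-0.038, -0.030).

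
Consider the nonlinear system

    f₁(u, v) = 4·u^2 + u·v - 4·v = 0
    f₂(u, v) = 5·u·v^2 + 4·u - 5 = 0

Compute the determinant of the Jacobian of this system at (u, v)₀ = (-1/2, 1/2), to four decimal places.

32.3750

J = [[8·u + v, u - 4], [5·v^2 + 4, 10·u·v]].
At the point, J = [[-3.5000, -4.5000], [5.2500, -2.5000]].
det J = 32.3750.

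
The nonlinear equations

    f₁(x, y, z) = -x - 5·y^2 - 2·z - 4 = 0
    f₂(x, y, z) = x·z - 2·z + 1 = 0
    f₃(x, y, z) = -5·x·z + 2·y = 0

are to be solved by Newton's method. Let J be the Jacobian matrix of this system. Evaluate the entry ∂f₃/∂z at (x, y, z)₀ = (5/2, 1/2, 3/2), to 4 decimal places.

-12.5000

∂f₃/∂z = -5·x.
At (5/2, 1/2, 3/2) this is -12.5000.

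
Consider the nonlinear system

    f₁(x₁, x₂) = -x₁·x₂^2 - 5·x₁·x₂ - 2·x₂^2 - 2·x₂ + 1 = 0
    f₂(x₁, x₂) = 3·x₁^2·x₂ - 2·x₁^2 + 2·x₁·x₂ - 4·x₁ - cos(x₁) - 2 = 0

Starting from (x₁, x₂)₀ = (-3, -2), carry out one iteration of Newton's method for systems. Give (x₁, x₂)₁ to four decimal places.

(-2.9996, 0.3331)

At (-3, -2): F = (-21.0000, -49.010008).
Jacobian J = [[-x₂^2 - 5·x₂, -2·x₁·x₂ - 5·x₁ - 4·x₂ - 2], [6·x₁·x₂ - 4·x₁ + 2·x₂ + sin(x₁) - 4, 3·x₁^2 + 2·x₁]].
At the point, J = [[6.0000, 9.0000], [39.858880, 21.0000]] (det J = -232.729920).
Solving J·Δ = −F gives Δ = (0.0004, 2.3331).
Then the next iterate is (x₁, x₂)₁ = (-2.9996, 0.3331).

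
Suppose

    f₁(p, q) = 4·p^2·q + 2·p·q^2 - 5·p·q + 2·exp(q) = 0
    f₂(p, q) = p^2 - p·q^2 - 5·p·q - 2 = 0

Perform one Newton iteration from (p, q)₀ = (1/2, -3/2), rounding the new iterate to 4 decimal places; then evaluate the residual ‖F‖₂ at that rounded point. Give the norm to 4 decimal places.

At (1/2, -3/2): F = (4.946260, 0.8750).
Jacobian J = [[8·p·q + 2·q^2 - 5·q, 4·p^2 + 4·p·q - 5·p + 2·exp(q)], [2·p - q^2 - 5·q, -2·p·q - 5·p]].
At the point, J = [[6.0000, -4.053740], [6.2500, -1.0000]] (det J = 19.335873).
Solving J·Δ = −F gives Δ = (0.0724, 1.3273).
Then the next iterate is (p, q)₁ = (0.5724, -0.1727).
Re-evaluating at (0.5724, -0.1727): F = (1.984856, -1.195163), so ‖F‖₂ = 2.3169.

2.3169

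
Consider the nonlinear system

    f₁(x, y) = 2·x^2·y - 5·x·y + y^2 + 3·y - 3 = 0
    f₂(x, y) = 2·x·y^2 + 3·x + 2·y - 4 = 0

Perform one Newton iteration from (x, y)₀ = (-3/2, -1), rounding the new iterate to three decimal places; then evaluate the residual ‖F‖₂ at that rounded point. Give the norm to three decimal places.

76.336

At (-3/2, -1): F = (-17.000, -13.500).
Jacobian J = [[4·x·y - 5·y, 2·x^2 - 5·x + 2·y + 3], [2·y^2 + 3, 4·x·y + 2]].
At the point, J = [[11.000, 13.000], [5.000, 8.000]] (det J = 23.000).
Solving J·Δ = −F gives Δ = (-1.717, 2.761).
Then the next iterate is (x, y)₁ = (-3.217, 1.761).
Re-evaluating at (-3.217, 1.761): F = (70.15930, -30.08161), so ‖F‖₂ = 76.336.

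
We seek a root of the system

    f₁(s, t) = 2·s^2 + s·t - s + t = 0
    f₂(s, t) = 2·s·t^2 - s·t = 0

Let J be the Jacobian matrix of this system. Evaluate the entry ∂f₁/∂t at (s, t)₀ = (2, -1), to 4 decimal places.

3.0000

∂f₁/∂t = s + 1.
At (2, -1) this is 3.0000.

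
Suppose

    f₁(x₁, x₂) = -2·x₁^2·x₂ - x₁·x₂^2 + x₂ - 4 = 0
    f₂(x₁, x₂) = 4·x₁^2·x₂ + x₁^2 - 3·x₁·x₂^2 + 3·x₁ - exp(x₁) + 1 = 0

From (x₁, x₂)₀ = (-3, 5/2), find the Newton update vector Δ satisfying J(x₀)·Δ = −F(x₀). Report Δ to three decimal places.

(1.110, -0.697)

At (-3, 5/2): F = (-27.750, 147.20021).
Jacobian J = [[-4·x₁·x₂ - x₂^2, -2·x₁^2 - 2·x₁·x₂ + 1], [8·x₁·x₂ + 2·x₁ - 3·x₂^2 - exp(x₁) + 3, 4·x₁^2 - 6·x₁·x₂]].
At the point, J = [[23.750, -2.000], [-81.79979, 81.000]] (det J = 1760.15043).
Solving J·Δ = −F gives Δ = (1.110, -0.697).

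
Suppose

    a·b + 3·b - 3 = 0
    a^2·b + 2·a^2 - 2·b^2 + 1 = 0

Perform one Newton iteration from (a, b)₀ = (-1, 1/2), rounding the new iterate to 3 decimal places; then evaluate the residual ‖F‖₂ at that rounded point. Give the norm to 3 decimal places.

At (-1, 1/2): F = (-2.000, 3.000).
Jacobian J = [[b, a + 3], [2·a·b + 4·a, a^2 - 4·b]].
At the point, J = [[0.500, 2.000], [-5.000, -1.000]] (det J = 9.500).
Solving J·Δ = −F gives Δ = (0.421, 0.895).
Then the next iterate is (a, b)₁ = (-0.579, 1.395).
Re-evaluating at (-0.579, 1.395): F = (0.37730, -1.75391), so ‖F‖₂ = 1.794.

1.794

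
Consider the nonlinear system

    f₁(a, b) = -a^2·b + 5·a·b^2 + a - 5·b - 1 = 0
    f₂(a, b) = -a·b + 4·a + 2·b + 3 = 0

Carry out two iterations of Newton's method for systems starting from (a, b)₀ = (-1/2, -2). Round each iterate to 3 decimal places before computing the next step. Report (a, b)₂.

At (-1/2, -2): F = (-1.000, -4.000).
Jacobian J = [[-2·a·b + 5·b^2 + 1, -a^2 + 10·a·b - 5], [-b + 4, -a + 2]].
At the point, J = [[19.000, 4.750], [6.000, 2.500]] (det J = 19.000).
Solving J·Δ = −F gives Δ = (-0.868, 3.684).
Then the next iterate is (a, b)₁ = (-1.368, 1.684).
Round to (-1.368, 1.684) and repeat: F = (-33.33673, 3.19971), J = [[19.78670, -29.90854], [2.316, 3.368]].
Δ = (0.122, -1.034), so (a, b)₂ = (-1.246, 0.650).

(-1.246, 0.650)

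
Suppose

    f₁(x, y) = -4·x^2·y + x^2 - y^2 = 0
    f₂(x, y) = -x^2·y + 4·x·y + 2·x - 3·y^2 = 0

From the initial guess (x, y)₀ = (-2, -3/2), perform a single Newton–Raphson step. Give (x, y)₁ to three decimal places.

At (-2, -3/2): F = (25.750, 7.250).
Jacobian J = [[-8·x·y + 2·x, -4·x^2 - 2·y], [-2·x·y + 4·y + 2, -x^2 + 4·x - 6·y]].
At the point, J = [[-28.000, -13.000], [-10.000, -3.000]] (det J = -46.000).
Solving J·Δ = −F gives Δ = (0.370, 1.185).
Then the next iterate is (x, y)₁ = (-1.630, -0.315).

(-1.630, -0.315)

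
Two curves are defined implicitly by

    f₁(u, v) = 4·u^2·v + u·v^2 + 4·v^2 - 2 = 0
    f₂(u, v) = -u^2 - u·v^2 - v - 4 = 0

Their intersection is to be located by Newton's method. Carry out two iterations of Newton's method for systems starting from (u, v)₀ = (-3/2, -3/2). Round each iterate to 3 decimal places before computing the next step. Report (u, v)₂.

At (-3/2, -3/2): F = (-9.875, -1.375).
Jacobian J = [[8·u·v + v^2, 4·u^2 + 2·u·v + 8·v], [-2·u - v^2, -2·u·v - 1]].
At the point, J = [[20.250, 1.500], [0.750, -5.500]] (det J = -112.500).
Solving J·Δ = −F gives Δ = (0.501, -0.182).
Then the next iterate is (u, v)₁ = (-0.999, -1.682).
Round to (-0.999, -1.682) and repeat: F = (-0.22435, -0.48971), J = [[16.27167, -6.10336], [-0.83112, -4.36064]].
Δ = (-0.026, -0.107), so (u, v)₂ = (-1.025, -1.789).

(-1.025, -1.789)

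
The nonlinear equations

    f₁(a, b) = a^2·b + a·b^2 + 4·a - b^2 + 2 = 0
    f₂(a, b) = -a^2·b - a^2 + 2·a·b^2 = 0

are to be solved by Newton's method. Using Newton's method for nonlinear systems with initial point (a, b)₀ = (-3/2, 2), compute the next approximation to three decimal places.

(-1.404, 0.799)

At (-3/2, 2): F = (-9.500, -18.750).
Jacobian J = [[2·a·b + b^2 + 4, a^2 + 2·a·b - 2·b], [-2·a·b - 2·a + 2·b^2, -a^2 + 4·a·b]].
At the point, J = [[2.000, -7.750], [17.000, -14.250]] (det J = 103.250).
Solving J·Δ = −F gives Δ = (0.096, -1.201).
Then the next iterate is (a, b)₁ = (-1.404, 0.799).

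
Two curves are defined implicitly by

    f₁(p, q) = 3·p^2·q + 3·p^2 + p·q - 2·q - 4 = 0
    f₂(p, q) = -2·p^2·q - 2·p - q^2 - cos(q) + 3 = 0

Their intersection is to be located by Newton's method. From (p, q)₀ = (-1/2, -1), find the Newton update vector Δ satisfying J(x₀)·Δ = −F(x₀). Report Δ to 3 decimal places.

At (-1/2, -1): F = (-1.500, 2.95970).
Jacobian J = [[6·p·q + 6·p + q, 3·p^2 + p - 2], [-4·p·q - 2, -2·p^2 - 2·q + sin(q)]].
At the point, J = [[-1.000, -1.750], [-4.000, 0.65853]] (det J = -7.65853).
Solving J·Δ = −F gives Δ = (0.547, -1.170).

(0.547, -1.170)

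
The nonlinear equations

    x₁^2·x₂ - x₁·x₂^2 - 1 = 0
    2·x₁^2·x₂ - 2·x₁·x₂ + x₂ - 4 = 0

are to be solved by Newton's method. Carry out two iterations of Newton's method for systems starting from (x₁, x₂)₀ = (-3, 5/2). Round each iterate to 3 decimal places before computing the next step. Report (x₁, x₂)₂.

(-1.040, 1.524)

At (-3, 5/2): F = (40.250, 58.500).
Jacobian J = [[2·x₁·x₂ - x₂^2, x₁^2 - 2·x₁·x₂], [4·x₁·x₂ - 2·x₂, 2·x₁^2 - 2·x₁ + 1]].
At the point, J = [[-21.250, 24.000], [-35.000, 25.000]] (det J = 308.750).
Solving J·Δ = −F gives Δ = (1.288, -0.536).
Then the next iterate is (x₁, x₂)₁ = (-1.712, 1.964).
Round to (-1.712, 1.964) and repeat: F = (11.36006, 16.20148), J = [[-10.58203, 9.65568], [-17.37747, 10.28589]].
Δ = (0.672, -0.440), so (x₁, x₂)₂ = (-1.040, 1.524).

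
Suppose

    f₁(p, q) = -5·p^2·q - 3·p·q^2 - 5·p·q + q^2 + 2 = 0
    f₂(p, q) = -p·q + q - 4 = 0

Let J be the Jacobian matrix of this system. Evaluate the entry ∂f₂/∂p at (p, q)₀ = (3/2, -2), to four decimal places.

2.0000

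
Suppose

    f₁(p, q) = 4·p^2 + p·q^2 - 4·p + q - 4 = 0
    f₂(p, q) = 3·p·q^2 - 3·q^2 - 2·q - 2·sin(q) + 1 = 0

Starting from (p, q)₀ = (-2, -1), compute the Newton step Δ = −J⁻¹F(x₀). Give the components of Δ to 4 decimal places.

(0.9221, 0.1039)

At (-2, -1): F = (17.0000, -4.317058).
Jacobian J = [[8·p + q^2 - 4, 2·p·q + 1], [3·q^2, 6·p·q - 6·q - 2·cos(q) - 2]].
At the point, J = [[-19.0000, 5.0000], [3.0000, 14.919395]] (det J = -298.468512).
Solving J·Δ = −F gives Δ = (0.9221, 0.1039).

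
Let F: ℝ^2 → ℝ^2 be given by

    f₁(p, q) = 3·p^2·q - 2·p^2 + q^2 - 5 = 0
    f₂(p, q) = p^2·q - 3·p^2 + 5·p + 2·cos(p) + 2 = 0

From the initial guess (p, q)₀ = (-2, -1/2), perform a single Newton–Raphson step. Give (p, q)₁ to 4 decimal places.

(-0.9818, -0.0914)

At (-2, -1/2): F = (-18.7500, -22.832294).
Jacobian J = [[6·p·q - 4·p, 3·p^2 + 2·q], [2·p·q - 6·p - 2·sin(p) + 5, p^2]].
At the point, J = [[14.0000, 11.0000], [20.818595, 4.0000]] (det J = -173.004543).
Solving J·Δ = −F gives Δ = (1.0182, 0.4086).
Then the next iterate is (p, q)₁ = (-0.9818, -0.0914).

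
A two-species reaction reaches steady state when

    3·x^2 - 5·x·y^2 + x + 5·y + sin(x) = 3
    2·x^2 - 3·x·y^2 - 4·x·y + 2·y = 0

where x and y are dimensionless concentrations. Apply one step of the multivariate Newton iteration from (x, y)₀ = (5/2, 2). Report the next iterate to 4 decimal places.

(-0.1303, 1.8106)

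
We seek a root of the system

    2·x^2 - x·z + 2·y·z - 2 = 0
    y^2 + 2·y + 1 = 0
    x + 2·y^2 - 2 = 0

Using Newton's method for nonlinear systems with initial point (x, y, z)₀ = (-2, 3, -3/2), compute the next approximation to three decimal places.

(8.000, 1.000, 6.625)

At (-2, 3, -3/2): F = (-6.000, 16.000, 14.000).
Jacobian J = [[4·x - z, 2·z, -x + 2·y], [0, 2·y + 2, 0], [1, 4·y, 0]].
At the point, J = [[-6.500, -3.000, 8.000], [0.000, 8.000, 0.000], [1.000, 12.000, 0.000]] (det J = -64.000).
Solving J·Δ = −F gives Δ = (10.000, -2.000, 8.125).
Then the next iterate is (x, y, z)₁ = (8.000, 1.000, 6.625).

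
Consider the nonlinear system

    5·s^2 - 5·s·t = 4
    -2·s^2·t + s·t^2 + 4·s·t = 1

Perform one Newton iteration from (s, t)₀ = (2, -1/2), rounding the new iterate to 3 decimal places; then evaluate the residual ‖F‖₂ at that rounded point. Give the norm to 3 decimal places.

5.386

At (2, -1/2): F = (21.000, -0.500).
Jacobian J = [[10·s - 5·t, -5·s], [-4·s·t + t^2 + 4·t, -2·s^2 + 2·s·t + 4·s]].
At the point, J = [[22.500, -10.000], [2.250, -2.000]] (det J = -22.500).
Solving J·Δ = −F gives Δ = (-2.089, -2.600).
Then the next iterate is (s, t)₁ = (-0.089, -3.100).
Re-evaluating at (-0.089, -3.100): F = (-5.33990, -0.70258), so ‖F‖₂ = 5.386.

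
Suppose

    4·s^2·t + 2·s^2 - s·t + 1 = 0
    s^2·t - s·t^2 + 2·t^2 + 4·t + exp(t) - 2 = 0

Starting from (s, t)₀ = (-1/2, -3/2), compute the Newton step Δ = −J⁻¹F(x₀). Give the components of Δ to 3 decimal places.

(0.390, -0.932)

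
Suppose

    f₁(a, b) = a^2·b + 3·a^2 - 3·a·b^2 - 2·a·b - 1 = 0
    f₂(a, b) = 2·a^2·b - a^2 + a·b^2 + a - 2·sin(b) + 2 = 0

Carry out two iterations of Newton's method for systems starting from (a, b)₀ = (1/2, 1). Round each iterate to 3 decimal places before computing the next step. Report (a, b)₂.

(-0.891, 0.488)

At (1/2, 1): F = (-2.500, 1.56706).
Jacobian J = [[2·a·b + 6·a - 3·b^2 - 2·b, a^2 - 6·a·b - 2·a], [4·a·b - 2·a + b^2 + 1, 2·a^2 + 2·a·b - 2·cos(b)]].
At the point, J = [[-1.000, -3.750], [3.000, 0.41940]] (det J = 10.83060).
Solving J·Δ = −F gives Δ = (-0.446, -0.548).
Then the next iterate is (a, b)₁ = (0.054, 0.452).
Round to (0.054, 0.452) and repeat: F = (-1.07185, 1.19122), J = [[-1.14410, -0.25153], [1.19394, -1.74450]].
Δ = (-0.945, 0.036), so (a, b)₂ = (-0.891, 0.488).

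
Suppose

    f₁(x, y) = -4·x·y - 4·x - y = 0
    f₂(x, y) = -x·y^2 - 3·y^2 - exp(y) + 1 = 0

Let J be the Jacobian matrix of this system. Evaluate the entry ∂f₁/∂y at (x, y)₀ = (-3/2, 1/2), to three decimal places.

∂f₁/∂y = -4·x - 1.
At (-3/2, 1/2) this is 5.000.

5.000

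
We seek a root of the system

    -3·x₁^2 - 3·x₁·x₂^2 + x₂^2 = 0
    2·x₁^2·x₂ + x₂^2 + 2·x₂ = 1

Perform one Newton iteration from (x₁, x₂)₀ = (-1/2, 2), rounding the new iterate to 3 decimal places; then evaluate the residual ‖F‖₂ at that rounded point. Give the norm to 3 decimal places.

7.370

At (-1/2, 2): F = (9.250, 8.000).
Jacobian J = [[-6·x₁ - 3·x₂^2, -6·x₁·x₂ + 2·x₂], [4·x₁·x₂, 2·x₁^2 + 2·x₂ + 2]].
At the point, J = [[-9.000, 10.000], [-4.000, 6.500]] (det J = -18.500).
Solving J·Δ = −F gives Δ = (-1.074, -1.892).
Then the next iterate is (x₁, x₂)₁ = (-1.574, 0.108).
Re-evaluating at (-1.574, 0.108): F = (-7.36569, -0.23720), so ‖F‖₂ = 7.370.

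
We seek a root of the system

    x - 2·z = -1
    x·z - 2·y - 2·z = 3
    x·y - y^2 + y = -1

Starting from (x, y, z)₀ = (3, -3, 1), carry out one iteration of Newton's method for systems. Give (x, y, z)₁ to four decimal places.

At (3, -3, 1): F = (2.0000, 4.0000, -20.0000).
Jacobian J = [[1, 0, -2], [z, -2, x - 2], [y, x - 2·y + 1, 0]].
At the point, J = [[1.0000, 0.0000, -2.0000], [1.0000, -2.0000, 1.0000], [-3.0000, 10.0000, 0.0000]] (det J = -18.0000).
Solving J·Δ = −F gives Δ = (-1.1111, 1.6667, 0.4444).
Then the next iterate is (x, y, z)₁ = (1.8889, -1.3333, 1.4444).

(1.8889, -1.3333, 1.4444)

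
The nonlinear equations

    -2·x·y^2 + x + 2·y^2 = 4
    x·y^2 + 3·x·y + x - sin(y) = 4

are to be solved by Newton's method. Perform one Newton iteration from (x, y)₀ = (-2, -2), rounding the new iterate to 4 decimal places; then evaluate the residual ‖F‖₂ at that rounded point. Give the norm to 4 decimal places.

At (-2, -2): F = (18.0000, -1.090703).
Jacobian J = [[-2·y^2 + 1, -4·x·y + 4·y], [y^2 + 3·y + 1, 2·x·y + 3·x - cos(y)]].
At the point, J = [[-7.0000, -24.0000], [-1.0000, 2.416147]] (det J = -40.913028).
Solving J·Δ = −F gives Δ = (0.4232, 0.6266).
Then the next iterate is (x, y)₁ = (-1.5768, -1.3734).
Re-evaluating at (-1.5768, -1.3734): F = (4.144062, -1.073692), so ‖F‖₂ = 4.2809.

4.2809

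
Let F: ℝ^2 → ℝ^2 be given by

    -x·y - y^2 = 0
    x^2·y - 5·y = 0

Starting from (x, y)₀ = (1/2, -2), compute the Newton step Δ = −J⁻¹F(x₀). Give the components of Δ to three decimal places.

At (1/2, -2): F = (-3.000, 9.500).
Jacobian J = [[-y, -x - 2·y], [2·x·y, x^2 - 5]].
At the point, J = [[2.000, 3.500], [-2.000, -4.750]] (det J = -2.500).
Solving J·Δ = −F gives Δ = (-7.600, 5.200).

(-7.600, 5.200)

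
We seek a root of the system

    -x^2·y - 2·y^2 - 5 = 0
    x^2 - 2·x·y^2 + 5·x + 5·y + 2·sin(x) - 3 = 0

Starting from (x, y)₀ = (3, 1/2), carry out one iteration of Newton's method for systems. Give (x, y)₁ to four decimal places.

(0.3624, 0.3102)

At (3, 1/2): F = (-10.0000, 22.282240).
Jacobian J = [[-2·x·y, -x^2 - 4·y], [2·x - 2·y^2 + 2·cos(x) + 5, -4·x·y + 5]].
At the point, J = [[-3.0000, -11.0000], [8.520015, -1.0000]] (det J = 96.720165).
Solving J·Δ = −F gives Δ = (-2.6376, -0.1898).
Then the next iterate is (x, y)₁ = (0.3624, 0.3102).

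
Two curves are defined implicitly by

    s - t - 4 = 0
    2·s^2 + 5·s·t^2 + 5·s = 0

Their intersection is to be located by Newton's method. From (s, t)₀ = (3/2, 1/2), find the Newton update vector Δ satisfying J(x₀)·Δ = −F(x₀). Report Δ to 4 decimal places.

At (3/2, 1/2): F = (-3.0000, 13.8750).
Jacobian J = [[1, -1], [4·s + 5·t^2 + 5, 10·s·t]].
At the point, J = [[1.0000, -1.0000], [12.2500, 7.5000]] (det J = 19.7500).
Solving J·Δ = −F gives Δ = (0.4367, -2.5633).

(0.4367, -2.5633)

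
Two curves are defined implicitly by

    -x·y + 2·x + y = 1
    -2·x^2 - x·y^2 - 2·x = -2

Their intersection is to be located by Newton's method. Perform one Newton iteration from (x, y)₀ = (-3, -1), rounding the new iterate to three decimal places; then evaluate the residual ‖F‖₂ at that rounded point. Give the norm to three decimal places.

2.979

At (-3, -1): F = (-11.000, -7.000).
Jacobian J = [[-y + 2, -x + 1], [-4·x - y^2 - 2, -2·x·y]].
At the point, J = [[3.000, 4.000], [9.000, -6.000]] (det J = -54.000).
Solving J·Δ = −F gives Δ = (1.741, 1.444).
Then the next iterate is (x, y)₁ = (-1.259, 0.444).
Re-evaluating at (-1.259, 0.444): F = (-2.51500, 1.59603), so ‖F‖₂ = 2.979.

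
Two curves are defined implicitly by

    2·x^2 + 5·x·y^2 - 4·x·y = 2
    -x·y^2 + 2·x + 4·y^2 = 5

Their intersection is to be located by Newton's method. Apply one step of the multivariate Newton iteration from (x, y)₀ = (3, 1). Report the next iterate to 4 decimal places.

(2.7500, 0.1250)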